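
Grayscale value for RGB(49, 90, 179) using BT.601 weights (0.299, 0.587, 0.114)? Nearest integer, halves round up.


Gray = 0.299×R + 0.587×G + 0.114×B
Gray = 0.299×49 + 0.587×90 + 0.114×179
Gray = 14.651 + 52.830 + 20.406
Gray = 87.887 → round half up → 88
Gray = 88


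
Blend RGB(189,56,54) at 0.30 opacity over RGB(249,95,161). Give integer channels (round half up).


C = α×F + (1-α)×B, with 1-α = 0.70
R: 0.30×189 + 0.70×249 = 56.70 + 174.30 = 231.00 → 231
G: 0.30×56 + 0.70×95 = 16.80 + 66.50 = 83.30 → 83
B: 0.30×54 + 0.70×161 = 16.20 + 112.70 = 128.90 → 129
= RGB(231, 83, 129)


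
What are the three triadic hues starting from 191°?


Triadic: equally spaced at 120° intervals
H1 = 191°
H2 = (191 + 120) mod 360 = 311°
H3 = (191 + 240) mod 360 = 71°
Triadic = 191°, 311°, 71°


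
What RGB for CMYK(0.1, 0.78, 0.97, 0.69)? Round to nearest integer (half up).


R = 255 × (1-C) × (1-K) = 255 × 0.90 × 0.31 = 71.145 → 71
G = 255 × (1-M) × (1-K) = 255 × 0.22 × 0.31 = 17.391 → 17
B = 255 × (1-Y) × (1-K) = 255 × 0.03 × 0.31 = 2.3715 → 2
= RGB(71, 17, 2)


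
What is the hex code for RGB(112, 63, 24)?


R = 112 → 70 (hex)
G = 63 → 3F (hex)
B = 24 → 18 (hex)
Hex = #703F18


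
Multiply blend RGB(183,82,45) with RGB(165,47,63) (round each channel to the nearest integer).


Multiply: C = A×B/255, rounded to nearest integer
R: 183×165/255 = 30195/255 ≈ 118.412 → 118
G: 82×47/255 = 3854/255 ≈ 15.114 → 15
B: 45×63/255 = 2835/255 ≈ 11.118 → 11
= RGB(118, 15, 11)


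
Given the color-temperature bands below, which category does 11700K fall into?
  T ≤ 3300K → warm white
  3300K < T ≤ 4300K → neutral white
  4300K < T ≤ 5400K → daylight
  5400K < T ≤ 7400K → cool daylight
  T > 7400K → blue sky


Temperature: 11700K
11700K > 7400K → blue sky
Classification: blue sky


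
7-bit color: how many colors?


Colors = 2^bits = 2^7
= 128 colors


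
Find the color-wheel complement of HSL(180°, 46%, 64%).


Complement = opposite side of color wheel = hue + 180°
H' = (180 + 180) mod 360 = 0°
S and L unchanged.
= HSL(0°, 46%, 64%)


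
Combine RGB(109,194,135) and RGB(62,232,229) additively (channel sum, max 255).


Additive: each channel = min(255, C₁+C₂)
R: 109+62 = 171 → 171
G: 194+232 = 426 → 255
B: 135+229 = 364 → 255
= RGB(171, 255, 255)


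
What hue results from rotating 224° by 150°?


New hue = (H + rotation) mod 360
New hue = (224 + 150) mod 360
= 374 mod 360
= 14°


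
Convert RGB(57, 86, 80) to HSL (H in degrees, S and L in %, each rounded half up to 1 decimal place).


Normalize: R'=57/255≈0.2235, G'=86/255≈0.3373, B'=80/255≈0.3137
Max=86/255, Min=57/255, Δ=Max-Min=29/255
L = (Max+Min)/2 = (86+57)/510 = 143/510 = 0.28039… → L = 28.0%
L ≤ 0.5 → S = Δ/(Max+Min) = 29/(86+57) = 29/143 = 0.20279… → S = 20.3%
(the 1/255 factors cancel in S and H, so raw channel differences can be used)
Max is G' → H = 60 × ((B-R)/Δ + 2) = 60 × ((80-57)/29 + 2)
  23/29 + 2 = 0.7931… + 2 = 2.7931…
  H = 60 × 2.7931… = 167.586…° → H = 167.6°
= HSL(167.6°, 20.3%, 28.0%)


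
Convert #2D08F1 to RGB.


2D → 45 (R)
08 → 8 (G)
F1 → 241 (B)
= RGB(45, 8, 241)


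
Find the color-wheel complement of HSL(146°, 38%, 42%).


Complement = opposite side of color wheel = hue + 180°
H' = (146 + 180) mod 360 = 326°
S and L unchanged.
= HSL(326°, 38%, 42%)


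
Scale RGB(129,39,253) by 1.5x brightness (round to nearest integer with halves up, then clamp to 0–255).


Multiply each channel by 1.5, round half up, clamp to [0, 255]
R: 129×1.5 = 193.5 → round → 194
G: 39×1.5 = 58.5 → round → 59
B: 253×1.5 = 379.5 → round → 380 → clamp → 255
= RGB(194, 59, 255)


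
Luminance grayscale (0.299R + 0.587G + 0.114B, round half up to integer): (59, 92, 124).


Gray = 0.299×R + 0.587×G + 0.114×B
Gray = 0.299×59 + 0.587×92 + 0.114×124
Gray = 17.641 + 54.004 + 14.136
Gray = 85.781 → round half up → 86
Gray = 86


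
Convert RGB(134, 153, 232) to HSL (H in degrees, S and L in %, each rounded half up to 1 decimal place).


Normalize: R'=134/255≈0.5255, G'=153/255≈0.6000, B'=232/255≈0.9098
Max=232/255, Min=134/255, Δ=Max-Min=98/255
L = (Max+Min)/2 = (232+134)/510 = 366/510 = 0.71764… → L = 71.8%
L > 0.5 → S = Δ/(2-Max-Min) = 98/(510-232-134) = 98/144 = 0.68055… → S = 68.1%
(the 1/255 factors cancel in S and H, so raw channel differences can be used)
Max is B' → H = 60 × ((R-G)/Δ + 4) = 60 × ((134-153)/98 + 4)
  -19/98 + 4 = -0.1938… + 4 = 3.8061…
  H = 60 × 3.8061… = 228.367…° → H = 228.4°
= HSL(228.4°, 68.1%, 71.8%)


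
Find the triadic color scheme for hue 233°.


Triadic: equally spaced at 120° intervals
H1 = 233°
H2 = (233 + 120) mod 360 = 353°
H3 = (233 + 240) mod 360 = 113°
Triadic = 233°, 353°, 113°


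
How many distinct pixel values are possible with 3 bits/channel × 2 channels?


Total bits = 3 bits/channel × 2 channels = 6 bits
Distinct pixel values = 2^6
= 64 pixel values


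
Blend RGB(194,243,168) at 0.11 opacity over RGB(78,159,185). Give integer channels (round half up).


C = α×F + (1-α)×B, with 1-α = 0.89
R: 0.11×194 + 0.89×78 = 21.34 + 69.42 = 90.76 → 91
G: 0.11×243 + 0.89×159 = 26.73 + 141.51 = 168.24 → 168
B: 0.11×168 + 0.89×185 = 18.48 + 164.65 = 183.13 → 183
= RGB(91, 168, 183)


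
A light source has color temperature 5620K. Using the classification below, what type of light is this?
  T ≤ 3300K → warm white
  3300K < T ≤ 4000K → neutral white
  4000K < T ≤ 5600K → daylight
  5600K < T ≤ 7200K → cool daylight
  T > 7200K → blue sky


Temperature: 5620K
5600K < 5620K ≤ 7200K → cool daylight
Classification: cool daylight


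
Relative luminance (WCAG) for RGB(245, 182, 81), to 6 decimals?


Linearize each channel (sRGB transfer function): c = v/255; c_lin = c/12.92 if c ≤ 0.04045, else ((c+0.055)/1.055)^2.4
  R: 245/255 ≈ 0.960784 > 0.04045 → ((0.960784+0.055)/1.055)^2.4 ≈ 0.913099
  G: 182/255 ≈ 0.713725 > 0.04045 → ((0.713725+0.055)/1.055)^2.4 ≈ 0.467784
  B: 81/255 ≈ 0.317647 > 0.04045 → ((0.317647+0.055)/1.055)^2.4 ≈ 0.082283
R_lin = 0.913099, G_lin = 0.467784, B_lin = 0.082283
L = 0.2126×R + 0.7152×G + 0.0722×B
L = 0.2126×0.913099 + 0.7152×0.467784 + 0.0722×0.082283
L ≈ 0.534625


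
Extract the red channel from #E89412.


Color: #E89412
R = E8 = 232
G = 94 = 148
B = 12 = 18
Red = 232


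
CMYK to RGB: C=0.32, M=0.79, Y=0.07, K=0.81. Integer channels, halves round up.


R = 255 × (1-C) × (1-K) = 255 × 0.68 × 0.19 = 32.946 → 33
G = 255 × (1-M) × (1-K) = 255 × 0.21 × 0.19 = 10.1745 → 10
B = 255 × (1-Y) × (1-K) = 255 × 0.93 × 0.19 = 45.0585 → 45
= RGB(33, 10, 45)


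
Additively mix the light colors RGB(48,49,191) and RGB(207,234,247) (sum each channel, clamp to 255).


Additive: each channel = min(255, C₁+C₂)
R: 48+207 = 255 → 255
G: 49+234 = 283 → 255
B: 191+247 = 438 → 255
= RGB(255, 255, 255)


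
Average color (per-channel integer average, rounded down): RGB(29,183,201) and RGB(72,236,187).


Midpoint: each channel = ⌊(C₁+C₂)/2⌋
R: ⌊(29+72)/2⌋ = 50
G: ⌊(183+236)/2⌋ = 209
B: ⌊(201+187)/2⌋ = 194
= RGB(50, 209, 194)


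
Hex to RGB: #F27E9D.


F2 → 242 (R)
7E → 126 (G)
9D → 157 (B)
= RGB(242, 126, 157)


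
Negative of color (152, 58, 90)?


Invert: (255-R, 255-G, 255-B)
R: 255-152 = 103
G: 255-58 = 197
B: 255-90 = 165
= RGB(103, 197, 165)


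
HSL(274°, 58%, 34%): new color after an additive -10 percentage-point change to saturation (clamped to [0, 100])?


Original S = 58%
Adjustment = -10 percentage points
New S = 58 + (-10) = 48
Clamp to [0, 100] → 48
= HSL(274°, 48%, 34%)


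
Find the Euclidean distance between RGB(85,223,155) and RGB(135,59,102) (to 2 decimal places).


d = √[(R₁-R₂)² + (G₁-G₂)² + (B₁-B₂)²]
d = √[(85-135)² + (223-59)² + (155-102)²]
d = √[2500 + 26896 + 2809]
d = √32205
d ≈ 179.46


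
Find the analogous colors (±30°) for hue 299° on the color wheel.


Base hue: 299°
Left analog: (299 - 30) mod 360 = 269°
Right analog: (299 + 30) mod 360 = 329°
Analogous hues = 269° and 329°


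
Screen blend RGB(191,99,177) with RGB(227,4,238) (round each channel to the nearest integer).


Screen: C = 255 - (255-A)×(255-B)/255, rounded to nearest integer
R: 255 - (255-191)×(255-227)/255 = 255 - 1792/255 ≈ 255 - 7.027 = 247.973 → 248
G: 255 - (255-99)×(255-4)/255 = 255 - 39156/255 ≈ 255 - 153.553 = 101.447 → 101
B: 255 - (255-177)×(255-238)/255 = 255 - 1326/255 ≈ 255 - 5.200 = 249.800 → 250
= RGB(248, 101, 250)


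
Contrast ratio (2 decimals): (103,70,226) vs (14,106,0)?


Linearize each sRGB channel c=v/255: c/12.92 if c ≤ 0.04045 else ((c+0.055)/1.055)^2.4
L = 0.2126×R_lin + 0.7152×G_lin + 0.0722×B_lin
Color 1 (103,70,226):
  R=103: 103/255≈0.4039 > 0.04045 → ((0.4039+0.055)/1.055)^2.4 ≈ 0.13563
  G=70: 70/255≈0.2745 > 0.04045 → ((0.2745+0.055)/1.055)^2.4 ≈ 0.06125
  B=226: 226/255≈0.8863 > 0.04045 → ((0.8863+0.055)/1.055)^2.4 ≈ 0.76052
  L1 = 0.2126×0.13563 + 0.7152×0.06125 + 0.0722×0.76052 ≈ 0.12755
Color 2 (14,106,0):
  R=14: 14/255≈0.0549 > 0.04045 → ((0.0549+0.055)/1.055)^2.4 ≈ 0.00439
  G=106: 106/255≈0.4157 > 0.04045 → ((0.4157+0.055)/1.055)^2.4 ≈ 0.14413
  B=0: 0/255≈0.0000 ≤ 0.04045 → 0.0000/12.92 ≈ 0.00000
  L2 = 0.2126×0.00439 + 0.7152×0.14413 + 0.0722×0.00000 ≈ 0.10401
Lighter = 0.12755, Darker = 0.10401
Ratio = (L_lighter + 0.05) / (L_darker + 0.05)
Ratio = (0.12755 + 0.05) / (0.10401 + 0.05) = 0.17755 / 0.15401 ≈ 1.1528
Ratio ≈ 1.15:1


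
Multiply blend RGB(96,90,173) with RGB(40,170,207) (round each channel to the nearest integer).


Multiply: C = A×B/255, rounded to nearest integer
R: 96×40/255 = 3840/255 ≈ 15.059 → 15
G: 90×170/255 = 15300/255 ≈ 60.000 → 60
B: 173×207/255 = 35811/255 ≈ 140.435 → 140
= RGB(15, 60, 140)


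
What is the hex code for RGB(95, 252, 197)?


R = 95 → 5F (hex)
G = 252 → FC (hex)
B = 197 → C5 (hex)
Hex = #5FFCC5


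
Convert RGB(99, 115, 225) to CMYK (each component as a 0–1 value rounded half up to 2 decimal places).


R'=99/255≈0.3882, G'=115/255≈0.4510, B'=225/255≈0.8824
K = 1 - max(R',G',B') = 1 - 225/255 = 30/255 = 0.11764… → 0.12
(1-R'-K)/(1-K) simplifies to (max-R)/max with max = 225:
C = (225-99)/225 = 126/225 = 0.56 → 0.56
M = (225-115)/225 = 110/225 = 0.48888… → 0.49
Y = (225-225)/225 = 0/225 = 0 → 0.00
= CMYK(0.56, 0.49, 0.00, 0.12)


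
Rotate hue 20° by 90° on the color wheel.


New hue = (H + rotation) mod 360
New hue = (20 + 90) mod 360
= 110 mod 360
= 110°


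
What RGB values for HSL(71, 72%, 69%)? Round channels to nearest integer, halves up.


H=71°, S=0.72, L=0.69
C = (1-|2L-1|)×S = (1-|0.38|)×0.72 = 0.4464
H' = H/60 = 71/60 ≈ 1.1833; X = C×(1-|H' mod 2 - 1|) = 0.36456
m = L - C/2 = 0.69 - 0.2232 = 0.4668
Sector ⌊H'⌋ = 1 → (R',G',B') = (0.36456, 0.4464, 0.0)
RGB = ((R'+m)×255, (G'+m)×255, (B'+m)×255) = (211.9968, 232.866, 119.034)
Round half up → RGB(212, 233, 119)


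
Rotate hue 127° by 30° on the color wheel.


New hue = (H + rotation) mod 360
New hue = (127 + 30) mod 360
= 157 mod 360
= 157°


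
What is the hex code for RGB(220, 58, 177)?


R = 220 → DC (hex)
G = 58 → 3A (hex)
B = 177 → B1 (hex)
Hex = #DC3AB1


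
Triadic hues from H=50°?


Triadic: equally spaced at 120° intervals
H1 = 50°
H2 = (50 + 120) mod 360 = 170°
H3 = (50 + 240) mod 360 = 290°
Triadic = 50°, 170°, 290°


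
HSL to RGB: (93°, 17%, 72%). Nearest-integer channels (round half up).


H=93°, S=0.17, L=0.72
C = (1-|2L-1|)×S = (1-|0.44|)×0.17 = 0.0952
H' = H/60 = 93/60 ≈ 1.5500; X = C×(1-|H' mod 2 - 1|) = 0.04284
m = L - C/2 = 0.72 - 0.0476 = 0.6724
Sector ⌊H'⌋ = 1 → (R',G',B') = (0.04284, 0.0952, 0.0)
RGB = ((R'+m)×255, (G'+m)×255, (B'+m)×255) = (182.3862, 195.738, 171.462)
Round half up → RGB(182, 196, 171)


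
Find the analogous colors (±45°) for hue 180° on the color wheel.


Base hue: 180°
Left analog: (180 - 45) mod 360 = 135°
Right analog: (180 + 45) mod 360 = 225°
Analogous hues = 135° and 225°


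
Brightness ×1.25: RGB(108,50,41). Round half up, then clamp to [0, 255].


Multiply each channel by 1.25, round half up, clamp to [0, 255]
R: 108×1.25 = 135
G: 50×1.25 = 62.5 → round → 63
B: 41×1.25 = 51.25 → round → 51
= RGB(135, 63, 51)


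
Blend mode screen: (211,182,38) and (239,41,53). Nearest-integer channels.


Screen: C = 255 - (255-A)×(255-B)/255, rounded to nearest integer
R: 255 - (255-211)×(255-239)/255 = 255 - 704/255 ≈ 255 - 2.761 = 252.239 → 252
G: 255 - (255-182)×(255-41)/255 = 255 - 15622/255 ≈ 255 - 61.263 = 193.737 → 194
B: 255 - (255-38)×(255-53)/255 = 255 - 43834/255 ≈ 255 - 171.898 = 83.102 → 83
= RGB(252, 194, 83)


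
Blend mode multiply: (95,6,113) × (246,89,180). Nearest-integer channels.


Multiply: C = A×B/255, rounded to nearest integer
R: 95×246/255 = 23370/255 ≈ 91.647 → 92
G: 6×89/255 = 534/255 ≈ 2.094 → 2
B: 113×180/255 = 20340/255 ≈ 79.765 → 80
= RGB(92, 2, 80)


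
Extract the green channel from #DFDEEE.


Color: #DFDEEE
R = DF = 223
G = DE = 222
B = EE = 238
Green = 222


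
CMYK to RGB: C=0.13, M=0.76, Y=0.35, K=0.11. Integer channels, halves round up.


R = 255 × (1-C) × (1-K) = 255 × 0.87 × 0.89 = 197.4465 → 197
G = 255 × (1-M) × (1-K) = 255 × 0.24 × 0.89 = 54.468 → 54
B = 255 × (1-Y) × (1-K) = 255 × 0.65 × 0.89 = 147.5175 → 148
= RGB(197, 54, 148)


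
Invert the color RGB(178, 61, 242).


Invert: (255-R, 255-G, 255-B)
R: 255-178 = 77
G: 255-61 = 194
B: 255-242 = 13
= RGB(77, 194, 13)


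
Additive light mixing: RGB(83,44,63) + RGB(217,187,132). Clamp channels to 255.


Additive: each channel = min(255, C₁+C₂)
R: 83+217 = 300 → 255
G: 44+187 = 231 → 231
B: 63+132 = 195 → 195
= RGB(255, 231, 195)


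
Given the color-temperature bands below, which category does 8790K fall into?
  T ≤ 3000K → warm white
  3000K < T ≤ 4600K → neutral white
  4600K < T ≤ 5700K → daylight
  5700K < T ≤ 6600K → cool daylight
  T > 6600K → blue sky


Temperature: 8790K
8790K > 6600K → blue sky
Classification: blue sky


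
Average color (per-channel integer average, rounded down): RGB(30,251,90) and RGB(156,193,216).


Midpoint: each channel = ⌊(C₁+C₂)/2⌋
R: ⌊(30+156)/2⌋ = 93
G: ⌊(251+193)/2⌋ = 222
B: ⌊(90+216)/2⌋ = 153
= RGB(93, 222, 153)


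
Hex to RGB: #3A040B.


3A → 58 (R)
04 → 4 (G)
0B → 11 (B)
= RGB(58, 4, 11)


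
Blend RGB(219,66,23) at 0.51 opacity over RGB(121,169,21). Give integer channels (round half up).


C = α×F + (1-α)×B, with 1-α = 0.49
R: 0.51×219 + 0.49×121 = 111.69 + 59.29 = 170.98 → 171
G: 0.51×66 + 0.49×169 = 33.66 + 82.81 = 116.47 → 116
B: 0.51×23 + 0.49×21 = 11.73 + 10.29 = 22.02 → 22
= RGB(171, 116, 22)


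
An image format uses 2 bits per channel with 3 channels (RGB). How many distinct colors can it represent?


Total bits = 2 bits/channel × 3 channels = 6 bits
Distinct colors = 2^6
= 64 colors


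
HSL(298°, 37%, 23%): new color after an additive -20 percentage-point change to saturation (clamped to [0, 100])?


Original S = 37%
Adjustment = -20 percentage points
New S = 37 + (-20) = 17
Clamp to [0, 100] → 17
= HSL(298°, 17%, 23%)


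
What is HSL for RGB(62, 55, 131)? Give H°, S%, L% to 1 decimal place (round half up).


Normalize: R'=62/255≈0.2431, G'=55/255≈0.2157, B'=131/255≈0.5137
Max=131/255, Min=55/255, Δ=Max-Min=76/255
L = (Max+Min)/2 = (131+55)/510 = 186/510 = 0.36470… → L = 36.5%
L ≤ 0.5 → S = Δ/(Max+Min) = 76/(131+55) = 76/186 = 0.40860… → S = 40.9%
(the 1/255 factors cancel in S and H, so raw channel differences can be used)
Max is B' → H = 60 × ((R-G)/Δ + 4) = 60 × ((62-55)/76 + 4)
  7/76 + 4 = 0.0921… + 4 = 4.0921…
  H = 60 × 4.0921… = 245.526…° → H = 245.5°
= HSL(245.5°, 40.9%, 36.5%)


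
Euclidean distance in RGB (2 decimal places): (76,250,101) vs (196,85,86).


d = √[(R₁-R₂)² + (G₁-G₂)² + (B₁-B₂)²]
d = √[(76-196)² + (250-85)² + (101-86)²]
d = √[14400 + 27225 + 225]
d = √41850
d ≈ 204.57


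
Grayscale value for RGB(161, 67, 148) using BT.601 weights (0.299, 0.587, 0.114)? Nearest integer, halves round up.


Gray = 0.299×R + 0.587×G + 0.114×B
Gray = 0.299×161 + 0.587×67 + 0.114×148
Gray = 48.139 + 39.329 + 16.872
Gray = 104.340 → round half up → 104
Gray = 104


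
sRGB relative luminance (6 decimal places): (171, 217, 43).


Linearize each channel (sRGB transfer function): c = v/255; c_lin = c/12.92 if c ≤ 0.04045, else ((c+0.055)/1.055)^2.4
  R: 171/255 ≈ 0.670588 > 0.04045 → ((0.670588+0.055)/1.055)^2.4 ≈ 0.407240
  G: 217/255 ≈ 0.850980 > 0.04045 → ((0.850980+0.055)/1.055)^2.4 ≈ 0.693872
  B: 43/255 ≈ 0.168627 > 0.04045 → ((0.168627+0.055)/1.055)^2.4 ≈ 0.024158
R_lin = 0.407240, G_lin = 0.693872, B_lin = 0.024158
L = 0.2126×R + 0.7152×G + 0.0722×B
L = 0.2126×0.407240 + 0.7152×0.693872 + 0.0722×0.024158
L ≈ 0.584581


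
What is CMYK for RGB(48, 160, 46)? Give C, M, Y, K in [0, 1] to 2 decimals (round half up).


R'=48/255≈0.1882, G'=160/255≈0.6275, B'=46/255≈0.1804
K = 1 - max(R',G',B') = 1 - 160/255 = 95/255 = 0.37254… → 0.37
(1-R'-K)/(1-K) simplifies to (max-R)/max with max = 160:
C = (160-48)/160 = 112/160 = 0.7 → 0.70
M = (160-160)/160 = 0/160 = 0 → 0.00
Y = (160-46)/160 = 114/160 = 0.7125 → 0.71
= CMYK(0.70, 0.00, 0.71, 0.37)


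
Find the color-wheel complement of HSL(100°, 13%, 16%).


Complement = opposite side of color wheel = hue + 180°
H' = (100 + 180) mod 360 = 280°
S and L unchanged.
= HSL(280°, 13%, 16%)


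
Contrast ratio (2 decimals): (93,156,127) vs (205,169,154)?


Linearize each sRGB channel c=v/255: c/12.92 if c ≤ 0.04045 else ((c+0.055)/1.055)^2.4
L = 0.2126×R_lin + 0.7152×G_lin + 0.0722×B_lin
Color 1 (93,156,127):
  R=93: 93/255≈0.3647 > 0.04045 → ((0.3647+0.055)/1.055)^2.4 ≈ 0.10946
  G=156: 156/255≈0.6118 > 0.04045 → ((0.6118+0.055)/1.055)^2.4 ≈ 0.33245
  B=127: 127/255≈0.4980 > 0.04045 → ((0.4980+0.055)/1.055)^2.4 ≈ 0.21223
  L1 = 0.2126×0.10946 + 0.7152×0.33245 + 0.0722×0.21223 ≈ 0.27636
Color 2 (205,169,154):
  R=205: 205/255≈0.8039 > 0.04045 → ((0.8039+0.055)/1.055)^2.4 ≈ 0.61050
  G=169: 169/255≈0.6627 > 0.04045 → ((0.6627+0.055)/1.055)^2.4 ≈ 0.39676
  B=154: 154/255≈0.6039 > 0.04045 → ((0.6039+0.055)/1.055)^2.4 ≈ 0.32314
  L2 = 0.2126×0.61050 + 0.7152×0.39676 + 0.0722×0.32314 ≈ 0.43688
Lighter = 0.43688, Darker = 0.27636
Ratio = (L_lighter + 0.05) / (L_darker + 0.05)
Ratio = (0.43688 + 0.05) / (0.27636 + 0.05) = 0.48688 / 0.32636 ≈ 1.4918
Ratio ≈ 1.49:1


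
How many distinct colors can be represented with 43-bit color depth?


Colors = 2^bits = 2^43
= 8,796,093,022,208 colors


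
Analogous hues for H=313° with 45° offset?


Base hue: 313°
Left analog: (313 - 45) mod 360 = 268°
Right analog: (313 + 45) mod 360 = 358°
Analogous hues = 268° and 358°


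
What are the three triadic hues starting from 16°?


Triadic: equally spaced at 120° intervals
H1 = 16°
H2 = (16 + 120) mod 360 = 136°
H3 = (16 + 240) mod 360 = 256°
Triadic = 16°, 136°, 256°


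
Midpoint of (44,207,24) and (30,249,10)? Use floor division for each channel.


Midpoint: each channel = ⌊(C₁+C₂)/2⌋
R: ⌊(44+30)/2⌋ = 37
G: ⌊(207+249)/2⌋ = 228
B: ⌊(24+10)/2⌋ = 17
= RGB(37, 228, 17)


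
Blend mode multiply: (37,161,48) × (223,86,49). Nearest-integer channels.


Multiply: C = A×B/255, rounded to nearest integer
R: 37×223/255 = 8251/255 ≈ 32.357 → 32
G: 161×86/255 = 13846/255 ≈ 54.298 → 54
B: 48×49/255 = 2352/255 ≈ 9.224 → 9
= RGB(32, 54, 9)


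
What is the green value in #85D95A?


Color: #85D95A
R = 85 = 133
G = D9 = 217
B = 5A = 90
Green = 217


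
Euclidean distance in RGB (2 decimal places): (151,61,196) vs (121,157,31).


d = √[(R₁-R₂)² + (G₁-G₂)² + (B₁-B₂)²]
d = √[(151-121)² + (61-157)² + (196-31)²]
d = √[900 + 9216 + 27225]
d = √37341
d ≈ 193.24


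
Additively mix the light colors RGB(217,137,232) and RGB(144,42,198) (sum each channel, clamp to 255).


Additive: each channel = min(255, C₁+C₂)
R: 217+144 = 361 → 255
G: 137+42 = 179 → 179
B: 232+198 = 430 → 255
= RGB(255, 179, 255)


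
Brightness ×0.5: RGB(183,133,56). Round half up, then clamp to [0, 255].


Multiply each channel by 0.5, round half up, clamp to [0, 255]
R: 183×0.5 = 91.5 → round → 92
G: 133×0.5 = 66.5 → round → 67
B: 56×0.5 = 28
= RGB(92, 67, 28)


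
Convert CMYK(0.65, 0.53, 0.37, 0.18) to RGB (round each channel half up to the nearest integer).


R = 255 × (1-C) × (1-K) = 255 × 0.35 × 0.82 = 73.185 → 73
G = 255 × (1-M) × (1-K) = 255 × 0.47 × 0.82 = 98.277 → 98
B = 255 × (1-Y) × (1-K) = 255 × 0.63 × 0.82 = 131.733 → 132
= RGB(73, 98, 132)


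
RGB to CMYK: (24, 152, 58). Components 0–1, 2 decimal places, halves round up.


R'=24/255≈0.0941, G'=152/255≈0.5961, B'=58/255≈0.2275
K = 1 - max(R',G',B') = 1 - 152/255 = 103/255 = 0.40392… → 0.40
(1-R'-K)/(1-K) simplifies to (max-R)/max with max = 152:
C = (152-24)/152 = 128/152 = 0.84210… → 0.84
M = (152-152)/152 = 0/152 = 0 → 0.00
Y = (152-58)/152 = 94/152 = 0.61842… → 0.62
= CMYK(0.84, 0.00, 0.62, 0.40)


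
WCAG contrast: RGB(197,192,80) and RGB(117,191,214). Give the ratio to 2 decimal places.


Linearize each sRGB channel c=v/255: c/12.92 if c ≤ 0.04045 else ((c+0.055)/1.055)^2.4
L = 0.2126×R_lin + 0.7152×G_lin + 0.0722×B_lin
Color 1 (197,192,80):
  R=197: 197/255≈0.7725 > 0.04045 → ((0.7725+0.055)/1.055)^2.4 ≈ 0.55834
  G=192: 192/255≈0.7529 > 0.04045 → ((0.7529+0.055)/1.055)^2.4 ≈ 0.52712
  B=80: 80/255≈0.3137 > 0.04045 → ((0.3137+0.055)/1.055)^2.4 ≈ 0.08022
  L1 = 0.2126×0.55834 + 0.7152×0.52712 + 0.0722×0.08022 ≈ 0.50149
Color 2 (117,191,214):
  R=117: 117/255≈0.4588 > 0.04045 → ((0.4588+0.055)/1.055)^2.4 ≈ 0.17789
  G=191: 191/255≈0.7490 > 0.04045 → ((0.7490+0.055)/1.055)^2.4 ≈ 0.52100
  B=214: 214/255≈0.8392 > 0.04045 → ((0.8392+0.055)/1.055)^2.4 ≈ 0.67244
  L2 = 0.2126×0.17789 + 0.7152×0.52100 + 0.0722×0.67244 ≈ 0.45899
Lighter = 0.50149, Darker = 0.45899
Ratio = (L_lighter + 0.05) / (L_darker + 0.05)
Ratio = (0.50149 + 0.05) / (0.45899 + 0.05) = 0.55149 / 0.50899 ≈ 1.0835
Ratio ≈ 1.08:1


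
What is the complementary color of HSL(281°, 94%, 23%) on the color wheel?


Complement = opposite side of color wheel = hue + 180°
H' = (281 + 180) mod 360 = 101°
S and L unchanged.
= HSL(101°, 94%, 23%)


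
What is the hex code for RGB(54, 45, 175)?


R = 54 → 36 (hex)
G = 45 → 2D (hex)
B = 175 → AF (hex)
Hex = #362DAF


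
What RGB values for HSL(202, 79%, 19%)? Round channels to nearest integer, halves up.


H=202°, S=0.79, L=0.19
C = (1-|2L-1|)×S = (1-|-0.62|)×0.79 = 0.3002
H' = H/60 = 202/60 ≈ 3.3667; X = C×(1-|H' mod 2 - 1|) ≈ 0.1901
m = L - C/2 = 0.19 - 0.1501 = 0.0399
Sector ⌊H'⌋ = 3 → (R',G',B') = (0.0, ≈0.1901, 0.3002)
RGB = ((R'+m)×255, (G'+m)×255, (B'+m)×255) = (10.1745, 58.6568, 86.7255)
Round half up → RGB(10, 59, 87)


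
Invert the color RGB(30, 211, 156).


Invert: (255-R, 255-G, 255-B)
R: 255-30 = 225
G: 255-211 = 44
B: 255-156 = 99
= RGB(225, 44, 99)


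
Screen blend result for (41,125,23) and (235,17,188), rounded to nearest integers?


Screen: C = 255 - (255-A)×(255-B)/255, rounded to nearest integer
R: 255 - (255-41)×(255-235)/255 = 255 - 4280/255 ≈ 255 - 16.784 = 238.216 → 238
G: 255 - (255-125)×(255-17)/255 = 255 - 30940/255 ≈ 255 - 121.333 = 133.667 → 134
B: 255 - (255-23)×(255-188)/255 = 255 - 15544/255 ≈ 255 - 60.957 = 194.043 → 194
= RGB(238, 134, 194)


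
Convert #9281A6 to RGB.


92 → 146 (R)
81 → 129 (G)
A6 → 166 (B)
= RGB(146, 129, 166)


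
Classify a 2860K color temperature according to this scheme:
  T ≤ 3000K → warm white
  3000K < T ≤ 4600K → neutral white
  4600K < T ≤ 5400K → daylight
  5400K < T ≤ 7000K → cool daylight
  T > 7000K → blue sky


Temperature: 2860K
2860K ≤ 3000K → warm white
Classification: warm white


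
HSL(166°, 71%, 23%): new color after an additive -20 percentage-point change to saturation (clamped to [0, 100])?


Original S = 71%
Adjustment = -20 percentage points
New S = 71 + (-20) = 51
Clamp to [0, 100] → 51
= HSL(166°, 51%, 23%)


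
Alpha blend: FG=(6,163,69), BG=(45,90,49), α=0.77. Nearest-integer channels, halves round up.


C = α×F + (1-α)×B, with 1-α = 0.23
R: 0.77×6 + 0.23×45 = 4.62 + 10.35 = 14.97 → 15
G: 0.77×163 + 0.23×90 = 125.51 + 20.70 = 146.21 → 146
B: 0.77×69 + 0.23×49 = 53.13 + 11.27 = 64.40 → 64
= RGB(15, 146, 64)


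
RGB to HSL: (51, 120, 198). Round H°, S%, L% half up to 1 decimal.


Normalize: R'=51/255≈0.2000, G'=120/255≈0.4706, B'=198/255≈0.7765
Max=198/255, Min=51/255, Δ=Max-Min=147/255
L = (Max+Min)/2 = (198+51)/510 = 249/510 = 0.48823… → L = 48.8%
L ≤ 0.5 → S = Δ/(Max+Min) = 147/(198+51) = 147/249 = 0.59036… → S = 59.0%
(the 1/255 factors cancel in S and H, so raw channel differences can be used)
Max is B' → H = 60 × ((R-G)/Δ + 4) = 60 × ((51-120)/147 + 4)
  -69/147 + 4 = -0.4693… + 4 = 3.5306…
  H = 60 × 3.5306… = 211.836…° → H = 211.8°
= HSL(211.8°, 59.0%, 48.8%)


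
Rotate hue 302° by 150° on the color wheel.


New hue = (H + rotation) mod 360
New hue = (302 + 150) mod 360
= 452 mod 360
= 92°


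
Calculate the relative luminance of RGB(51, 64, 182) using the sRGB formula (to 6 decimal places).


Linearize each channel (sRGB transfer function): c = v/255; c_lin = c/12.92 if c ≤ 0.04045, else ((c+0.055)/1.055)^2.4
  R: 51/255 ≈ 0.200000 > 0.04045 → ((0.200000+0.055)/1.055)^2.4 ≈ 0.033105
  G: 64/255 ≈ 0.250980 > 0.04045 → ((0.250980+0.055)/1.055)^2.4 ≈ 0.051269
  B: 182/255 ≈ 0.713725 > 0.04045 → ((0.713725+0.055)/1.055)^2.4 ≈ 0.467784
R_lin = 0.033105, G_lin = 0.051269, B_lin = 0.467784
L = 0.2126×R + 0.7152×G + 0.0722×B
L = 0.2126×0.033105 + 0.7152×0.051269 + 0.0722×0.467784
L ≈ 0.077480


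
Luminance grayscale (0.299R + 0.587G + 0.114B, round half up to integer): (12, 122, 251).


Gray = 0.299×R + 0.587×G + 0.114×B
Gray = 0.299×12 + 0.587×122 + 0.114×251
Gray = 3.588 + 71.614 + 28.614
Gray = 103.816 → round half up → 104
Gray = 104


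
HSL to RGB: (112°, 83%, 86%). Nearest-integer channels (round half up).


H=112°, S=0.83, L=0.86
C = (1-|2L-1|)×S = (1-|0.72|)×0.83 = 0.2324
H' = H/60 = 112/60 ≈ 1.8667; X = C×(1-|H' mod 2 - 1|) ≈ 0.0310
m = L - C/2 = 0.86 - 0.1162 = 0.7438
Sector ⌊H'⌋ = 1 → (R',G',B') = (≈0.0310, 0.2324, 0.0)
RGB = ((R'+m)×255, (G'+m)×255, (B'+m)×255) = (197.5706, 248.931, 189.669)
Round half up → RGB(198, 249, 190)


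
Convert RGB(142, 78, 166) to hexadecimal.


R = 142 → 8E (hex)
G = 78 → 4E (hex)
B = 166 → A6 (hex)
Hex = #8E4EA6


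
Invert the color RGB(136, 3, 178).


Invert: (255-R, 255-G, 255-B)
R: 255-136 = 119
G: 255-3 = 252
B: 255-178 = 77
= RGB(119, 252, 77)


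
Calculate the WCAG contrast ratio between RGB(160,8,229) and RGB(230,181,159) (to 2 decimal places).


Linearize each sRGB channel c=v/255: c/12.92 if c ≤ 0.04045 else ((c+0.055)/1.055)^2.4
L = 0.2126×R_lin + 0.7152×G_lin + 0.0722×B_lin
Color 1 (160,8,229):
  R=160: 160/255≈0.6275 > 0.04045 → ((0.6275+0.055)/1.055)^2.4 ≈ 0.35153
  G=8: 8/255≈0.0314 ≤ 0.04045 → 0.0314/12.92 ≈ 0.00243
  B=229: 229/255≈0.8980 > 0.04045 → ((0.8980+0.055)/1.055)^2.4 ≈ 0.78354
  L1 = 0.2126×0.35153 + 0.7152×0.00243 + 0.0722×0.78354 ≈ 0.13304
Color 2 (230,181,159):
  R=230: 230/255≈0.9020 > 0.04045 → ((0.9020+0.055)/1.055)^2.4 ≈ 0.79130
  G=181: 181/255≈0.7098 > 0.04045 → ((0.7098+0.055)/1.055)^2.4 ≈ 0.46208
  B=159: 159/255≈0.6235 > 0.04045 → ((0.6235+0.055)/1.055)^2.4 ≈ 0.34670
  L2 = 0.2126×0.79130 + 0.7152×0.46208 + 0.0722×0.34670 ≈ 0.52374
Lighter = 0.52374, Darker = 0.13304
Ratio = (L_lighter + 0.05) / (L_darker + 0.05)
Ratio = (0.52374 + 0.05) / (0.13304 + 0.05) = 0.57374 / 0.18304 ≈ 3.1344
Ratio ≈ 3.13:1


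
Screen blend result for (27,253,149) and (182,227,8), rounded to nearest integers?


Screen: C = 255 - (255-A)×(255-B)/255, rounded to nearest integer
R: 255 - (255-27)×(255-182)/255 = 255 - 16644/255 ≈ 255 - 65.271 = 189.729 → 190
G: 255 - (255-253)×(255-227)/255 = 255 - 56/255 ≈ 255 - 0.220 = 254.780 → 255
B: 255 - (255-149)×(255-8)/255 = 255 - 26182/255 ≈ 255 - 102.675 = 152.325 → 152
= RGB(190, 255, 152)


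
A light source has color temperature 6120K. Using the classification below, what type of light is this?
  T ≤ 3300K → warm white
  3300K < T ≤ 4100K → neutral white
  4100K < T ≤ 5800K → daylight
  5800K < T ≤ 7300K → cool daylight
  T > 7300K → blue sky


Temperature: 6120K
5800K < 6120K ≤ 7300K → cool daylight
Classification: cool daylight


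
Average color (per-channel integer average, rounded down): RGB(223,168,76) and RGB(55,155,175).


Midpoint: each channel = ⌊(C₁+C₂)/2⌋
R: ⌊(223+55)/2⌋ = 139
G: ⌊(168+155)/2⌋ = 161
B: ⌊(76+175)/2⌋ = 125
= RGB(139, 161, 125)


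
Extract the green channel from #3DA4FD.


Color: #3DA4FD
R = 3D = 61
G = A4 = 164
B = FD = 253
Green = 164


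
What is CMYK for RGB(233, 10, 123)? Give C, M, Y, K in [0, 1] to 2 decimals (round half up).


R'=233/255≈0.9137, G'=10/255≈0.0392, B'=123/255≈0.4824
K = 1 - max(R',G',B') = 1 - 233/255 = 22/255 = 0.08627… → 0.09
(1-R'-K)/(1-K) simplifies to (max-R)/max with max = 233:
C = (233-233)/233 = 0/233 = 0 → 0.00
M = (233-10)/233 = 223/233 = 0.95708… → 0.96
Y = (233-123)/233 = 110/233 = 0.47210… → 0.47
= CMYK(0.00, 0.96, 0.47, 0.09)


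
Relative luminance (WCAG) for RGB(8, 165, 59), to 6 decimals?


Linearize each channel (sRGB transfer function): c = v/255; c_lin = c/12.92 if c ≤ 0.04045, else ((c+0.055)/1.055)^2.4
  R: 8/255 ≈ 0.031373 ≤ 0.04045 → 0.031373/12.92 ≈ 0.002428
  G: 165/255 ≈ 0.647059 > 0.04045 → ((0.647059+0.055)/1.055)^2.4 ≈ 0.376262
  B: 59/255 ≈ 0.231373 > 0.04045 → ((0.231373+0.055)/1.055)^2.4 ≈ 0.043735
R_lin = 0.002428, G_lin = 0.376262, B_lin = 0.043735
L = 0.2126×R + 0.7152×G + 0.0722×B
L = 0.2126×0.002428 + 0.7152×0.376262 + 0.0722×0.043735
L ≈ 0.272777


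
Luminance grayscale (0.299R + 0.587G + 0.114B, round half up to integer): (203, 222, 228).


Gray = 0.299×R + 0.587×G + 0.114×B
Gray = 0.299×203 + 0.587×222 + 0.114×228
Gray = 60.697 + 130.314 + 25.992
Gray = 217.003 → round half up → 217
Gray = 217


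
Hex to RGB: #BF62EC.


BF → 191 (R)
62 → 98 (G)
EC → 236 (B)
= RGB(191, 98, 236)


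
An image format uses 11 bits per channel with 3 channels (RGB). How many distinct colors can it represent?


Total bits = 11 bits/channel × 3 channels = 33 bits
Distinct colors = 2^33
= 8,589,934,592 colors


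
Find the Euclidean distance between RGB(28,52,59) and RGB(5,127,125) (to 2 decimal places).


d = √[(R₁-R₂)² + (G₁-G₂)² + (B₁-B₂)²]
d = √[(28-5)² + (52-127)² + (59-125)²]
d = √[529 + 5625 + 4356]
d = √10510
d ≈ 102.52


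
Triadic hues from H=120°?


Triadic: equally spaced at 120° intervals
H1 = 120°
H2 = (120 + 120) mod 360 = 240°
H3 = (120 + 240) mod 360 = 0°
Triadic = 120°, 240°, 0°


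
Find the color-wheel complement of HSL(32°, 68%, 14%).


Complement = opposite side of color wheel = hue + 180°
H' = (32 + 180) mod 360 = 212°
S and L unchanged.
= HSL(212°, 68%, 14%)


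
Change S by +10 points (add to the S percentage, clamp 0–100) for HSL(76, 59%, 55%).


Original S = 59%
Adjustment = +10 percentage points
New S = 59 + (10) = 69
Clamp to [0, 100] → 69
= HSL(76°, 69%, 55%)


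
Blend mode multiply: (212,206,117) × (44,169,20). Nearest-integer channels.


Multiply: C = A×B/255, rounded to nearest integer
R: 212×44/255 = 9328/255 ≈ 36.580 → 37
G: 206×169/255 = 34814/255 ≈ 136.525 → 137
B: 117×20/255 = 2340/255 ≈ 9.176 → 9
= RGB(37, 137, 9)


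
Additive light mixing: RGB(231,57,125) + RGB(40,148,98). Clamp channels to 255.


Additive: each channel = min(255, C₁+C₂)
R: 231+40 = 271 → 255
G: 57+148 = 205 → 205
B: 125+98 = 223 → 223
= RGB(255, 205, 223)


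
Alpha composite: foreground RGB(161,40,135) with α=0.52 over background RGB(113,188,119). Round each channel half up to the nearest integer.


C = α×F + (1-α)×B, with 1-α = 0.48
R: 0.52×161 + 0.48×113 = 83.72 + 54.24 = 137.96 → 138
G: 0.52×40 + 0.48×188 = 20.80 + 90.24 = 111.04 → 111
B: 0.52×135 + 0.48×119 = 70.20 + 57.12 = 127.32 → 127
= RGB(138, 111, 127)


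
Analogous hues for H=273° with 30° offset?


Base hue: 273°
Left analog: (273 - 30) mod 360 = 243°
Right analog: (273 + 30) mod 360 = 303°
Analogous hues = 243° and 303°


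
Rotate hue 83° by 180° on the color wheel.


New hue = (H + rotation) mod 360
New hue = (83 + 180) mod 360
= 263 mod 360
= 263°


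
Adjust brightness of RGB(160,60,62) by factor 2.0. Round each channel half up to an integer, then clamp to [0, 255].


Multiply each channel by 2.0, round half up, clamp to [0, 255]
R: 160×2.0 = 320 → clamp → 255
G: 60×2.0 = 120
B: 62×2.0 = 124
= RGB(255, 120, 124)


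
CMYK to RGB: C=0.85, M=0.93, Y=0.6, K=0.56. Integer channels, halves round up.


R = 255 × (1-C) × (1-K) = 255 × 0.15 × 0.44 = 16.83 → 17
G = 255 × (1-M) × (1-K) = 255 × 0.07 × 0.44 = 7.854 → 8
B = 255 × (1-Y) × (1-K) = 255 × 0.40 × 0.44 = 44.88 → 45
= RGB(17, 8, 45)


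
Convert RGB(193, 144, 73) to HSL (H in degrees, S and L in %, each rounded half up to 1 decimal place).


Normalize: R'=193/255≈0.7569, G'=144/255≈0.5647, B'=73/255≈0.2863
Max=193/255, Min=73/255, Δ=Max-Min=120/255
L = (Max+Min)/2 = (193+73)/510 = 266/510 = 0.52156… → L = 52.2%
L > 0.5 → S = Δ/(2-Max-Min) = 120/(510-193-73) = 120/244 = 0.49180… → S = 49.2%
(the 1/255 factors cancel in S and H, so raw channel differences can be used)
Max is R' → H = 60 × (((G-B)/Δ) mod 6) = 60 × (((144-73)/120) mod 6)
  71/120 = 0.5916…
  H = 60 × 0.5916… = 35.5° → H = 35.5°
= HSL(35.5°, 49.2%, 52.2%)


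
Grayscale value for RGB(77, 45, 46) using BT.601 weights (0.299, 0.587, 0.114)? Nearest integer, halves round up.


Gray = 0.299×R + 0.587×G + 0.114×B
Gray = 0.299×77 + 0.587×45 + 0.114×46
Gray = 23.023 + 26.415 + 5.244
Gray = 54.682 → round half up → 55
Gray = 55


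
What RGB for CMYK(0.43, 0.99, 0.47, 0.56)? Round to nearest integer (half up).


R = 255 × (1-C) × (1-K) = 255 × 0.57 × 0.44 = 63.954 → 64
G = 255 × (1-M) × (1-K) = 255 × 0.01 × 0.44 = 1.122 → 1
B = 255 × (1-Y) × (1-K) = 255 × 0.53 × 0.44 = 59.466 → 59
= RGB(64, 1, 59)


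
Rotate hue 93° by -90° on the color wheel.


New hue = (H + rotation) mod 360
New hue = (93 -90) mod 360
= 3 mod 360
= 3°


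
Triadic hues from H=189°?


Triadic: equally spaced at 120° intervals
H1 = 189°
H2 = (189 + 120) mod 360 = 309°
H3 = (189 + 240) mod 360 = 69°
Triadic = 189°, 309°, 69°


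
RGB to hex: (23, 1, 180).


R = 23 → 17 (hex)
G = 1 → 01 (hex)
B = 180 → B4 (hex)
Hex = #1701B4


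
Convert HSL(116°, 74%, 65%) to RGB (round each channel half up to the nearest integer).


H=116°, S=0.74, L=0.65
C = (1-|2L-1|)×S = (1-|0.30|)×0.74 = 0.518
H' = H/60 = 116/60 ≈ 1.9333; X = C×(1-|H' mod 2 - 1|) ≈ 0.0345
m = L - C/2 = 0.65 - 0.259 = 0.391
Sector ⌊H'⌋ = 1 → (R',G',B') = (≈0.0345, 0.518, 0.0)
RGB = ((R'+m)×255, (G'+m)×255, (B'+m)×255) = (108.511, 231.795, 99.705)
Round half up → RGB(109, 232, 100)


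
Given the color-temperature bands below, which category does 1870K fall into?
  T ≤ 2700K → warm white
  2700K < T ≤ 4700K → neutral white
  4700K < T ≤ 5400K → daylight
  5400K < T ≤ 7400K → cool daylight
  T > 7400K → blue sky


Temperature: 1870K
1870K ≤ 2700K → warm white
Classification: warm white


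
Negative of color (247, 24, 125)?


Invert: (255-R, 255-G, 255-B)
R: 255-247 = 8
G: 255-24 = 231
B: 255-125 = 130
= RGB(8, 231, 130)


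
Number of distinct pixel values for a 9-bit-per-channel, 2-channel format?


Total bits = 9 bits/channel × 2 channels = 18 bits
Distinct pixel values = 2^18
= 262,144 pixel values


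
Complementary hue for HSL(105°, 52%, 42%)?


Complement = opposite side of color wheel = hue + 180°
H' = (105 + 180) mod 360 = 285°
S and L unchanged.
= HSL(285°, 52%, 42%)


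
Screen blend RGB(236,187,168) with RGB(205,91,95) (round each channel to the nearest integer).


Screen: C = 255 - (255-A)×(255-B)/255, rounded to nearest integer
R: 255 - (255-236)×(255-205)/255 = 255 - 950/255 ≈ 255 - 3.725 = 251.275 → 251
G: 255 - (255-187)×(255-91)/255 = 255 - 11152/255 ≈ 255 - 43.733 = 211.267 → 211
B: 255 - (255-168)×(255-95)/255 = 255 - 13920/255 ≈ 255 - 54.588 = 200.412 → 200
= RGB(251, 211, 200)


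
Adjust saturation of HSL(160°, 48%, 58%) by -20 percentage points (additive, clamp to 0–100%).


Original S = 48%
Adjustment = -20 percentage points
New S = 48 + (-20) = 28
Clamp to [0, 100] → 28
= HSL(160°, 28%, 58%)


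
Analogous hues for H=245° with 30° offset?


Base hue: 245°
Left analog: (245 - 30) mod 360 = 215°
Right analog: (245 + 30) mod 360 = 275°
Analogous hues = 215° and 275°


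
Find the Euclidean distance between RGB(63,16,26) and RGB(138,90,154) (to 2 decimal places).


d = √[(R₁-R₂)² + (G₁-G₂)² + (B₁-B₂)²]
d = √[(63-138)² + (16-90)² + (26-154)²]
d = √[5625 + 5476 + 16384]
d = √27485
d ≈ 165.79


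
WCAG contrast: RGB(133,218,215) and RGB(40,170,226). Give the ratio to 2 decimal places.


Linearize each sRGB channel c=v/255: c/12.92 if c ≤ 0.04045 else ((c+0.055)/1.055)^2.4
L = 0.2126×R_lin + 0.7152×G_lin + 0.0722×B_lin
Color 1 (133,218,215):
  R=133: 133/255≈0.5216 > 0.04045 → ((0.5216+0.055)/1.055)^2.4 ≈ 0.23455
  G=218: 218/255≈0.8549 > 0.04045 → ((0.8549+0.055)/1.055)^2.4 ≈ 0.70110
  B=215: 215/255≈0.8431 > 0.04045 → ((0.8431+0.055)/1.055)^2.4 ≈ 0.67954
  L1 = 0.2126×0.23455 + 0.7152×0.70110 + 0.0722×0.67954 ≈ 0.60036
Color 2 (40,170,226):
  R=40: 40/255≈0.1569 > 0.04045 → ((0.1569+0.055)/1.055)^2.4 ≈ 0.02122
  G=170: 170/255≈0.6667 > 0.04045 → ((0.6667+0.055)/1.055)^2.4 ≈ 0.40198
  B=226: 226/255≈0.8863 > 0.04045 → ((0.8863+0.055)/1.055)^2.4 ≈ 0.76052
  L2 = 0.2126×0.02122 + 0.7152×0.40198 + 0.0722×0.76052 ≈ 0.34692
Lighter = 0.60036, Darker = 0.34692
Ratio = (L_lighter + 0.05) / (L_darker + 0.05)
Ratio = (0.60036 + 0.05) / (0.34692 + 0.05) = 0.65036 / 0.39692 ≈ 1.6385
Ratio ≈ 1.64:1


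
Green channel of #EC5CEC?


Color: #EC5CEC
R = EC = 236
G = 5C = 92
B = EC = 236
Green = 92


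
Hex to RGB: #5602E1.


56 → 86 (R)
02 → 2 (G)
E1 → 225 (B)
= RGB(86, 2, 225)


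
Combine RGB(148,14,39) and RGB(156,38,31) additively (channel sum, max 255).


Additive: each channel = min(255, C₁+C₂)
R: 148+156 = 304 → 255
G: 14+38 = 52 → 52
B: 39+31 = 70 → 70
= RGB(255, 52, 70)


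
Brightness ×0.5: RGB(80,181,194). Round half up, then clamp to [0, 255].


Multiply each channel by 0.5, round half up, clamp to [0, 255]
R: 80×0.5 = 40
G: 181×0.5 = 90.5 → round → 91
B: 194×0.5 = 97
= RGB(40, 91, 97)
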